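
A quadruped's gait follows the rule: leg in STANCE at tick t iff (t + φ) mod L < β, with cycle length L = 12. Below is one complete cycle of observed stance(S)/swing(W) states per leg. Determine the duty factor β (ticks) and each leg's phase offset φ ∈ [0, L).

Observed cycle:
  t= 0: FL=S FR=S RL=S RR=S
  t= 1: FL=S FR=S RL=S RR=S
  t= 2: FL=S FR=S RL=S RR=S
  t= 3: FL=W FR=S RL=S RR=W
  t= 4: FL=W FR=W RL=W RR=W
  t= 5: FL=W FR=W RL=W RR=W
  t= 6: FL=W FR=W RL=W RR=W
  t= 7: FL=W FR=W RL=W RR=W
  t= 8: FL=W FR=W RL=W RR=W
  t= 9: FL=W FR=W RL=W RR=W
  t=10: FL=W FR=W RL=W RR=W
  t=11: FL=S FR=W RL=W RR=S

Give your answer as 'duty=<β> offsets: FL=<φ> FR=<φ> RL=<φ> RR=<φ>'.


duty=4 offsets: FL=1 FR=0 RL=0 RR=1

duty β = stance ticks per leg = 4
FL: stance ticks = 4; W→S at t=11 → φ=1
FR: stance ticks = 4; W→S at t=0 → φ=0
RL: stance ticks = 4; W→S at t=0 → φ=0
RR: stance ticks = 4; W→S at t=11 → φ=1


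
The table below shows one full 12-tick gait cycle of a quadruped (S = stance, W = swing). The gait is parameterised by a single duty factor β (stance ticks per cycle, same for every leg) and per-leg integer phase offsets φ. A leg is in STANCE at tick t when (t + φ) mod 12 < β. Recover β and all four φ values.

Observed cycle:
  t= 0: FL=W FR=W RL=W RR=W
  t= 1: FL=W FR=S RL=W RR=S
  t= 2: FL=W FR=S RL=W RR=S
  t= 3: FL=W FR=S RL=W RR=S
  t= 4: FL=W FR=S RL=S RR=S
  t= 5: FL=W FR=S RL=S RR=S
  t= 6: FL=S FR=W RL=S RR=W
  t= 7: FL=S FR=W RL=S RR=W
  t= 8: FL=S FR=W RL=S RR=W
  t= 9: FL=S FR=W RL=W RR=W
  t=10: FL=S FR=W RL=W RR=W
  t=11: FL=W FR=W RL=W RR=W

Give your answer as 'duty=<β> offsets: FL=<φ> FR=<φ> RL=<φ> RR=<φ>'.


duty β = stance ticks per leg = 5
FL: stance ticks = 5; W→S at t=6 → φ=6
FR: stance ticks = 5; W→S at t=1 → φ=11
RL: stance ticks = 5; W→S at t=4 → φ=8
RR: stance ticks = 5; W→S at t=1 → φ=11

duty=5 offsets: FL=6 FR=11 RL=8 RR=11


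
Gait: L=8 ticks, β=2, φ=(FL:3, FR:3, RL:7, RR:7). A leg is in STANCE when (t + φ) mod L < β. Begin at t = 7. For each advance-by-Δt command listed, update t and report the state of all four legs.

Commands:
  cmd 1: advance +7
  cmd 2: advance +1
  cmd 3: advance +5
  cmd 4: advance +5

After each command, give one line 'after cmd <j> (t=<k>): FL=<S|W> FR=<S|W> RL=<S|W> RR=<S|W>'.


after cmd 1 (t=14): FL=S FR=S RL=W RR=W
after cmd 2 (t=15): FL=W FR=W RL=W RR=W
after cmd 3 (t=20): FL=W FR=W RL=W RR=W
after cmd 4 (t=25): FL=W FR=W RL=S RR=S

start t=7: FL=W FR=W RL=W RR=W
cmd 1: advance +7 → t=14, phase=(1,1,5,5) → FL=S FR=S RL=W RR=W
cmd 2: advance +1 → t=15, phase=(2,2,6,6) → FL=W FR=W RL=W RR=W
cmd 3: advance +5 → t=20, phase=(7,7,3,3) → FL=W FR=W RL=W RR=W
cmd 4: advance +5 → t=25, phase=(4,4,0,0) → FL=W FR=W RL=S RR=S


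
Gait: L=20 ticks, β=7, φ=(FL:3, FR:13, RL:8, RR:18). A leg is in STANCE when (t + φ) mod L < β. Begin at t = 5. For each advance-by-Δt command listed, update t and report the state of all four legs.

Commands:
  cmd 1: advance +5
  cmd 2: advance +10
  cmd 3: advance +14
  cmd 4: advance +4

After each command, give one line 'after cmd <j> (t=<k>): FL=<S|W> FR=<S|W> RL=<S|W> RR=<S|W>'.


start t=5: FL=W FR=W RL=W RR=S
cmd 1: advance +5 → t=10, phase=(13,3,18,8) → FL=W FR=S RL=W RR=W
cmd 2: advance +10 → t=20, phase=(3,13,8,18) → FL=S FR=W RL=W RR=W
cmd 3: advance +14 → t=34, phase=(17,7,2,12) → FL=W FR=W RL=S RR=W
cmd 4: advance +4 → t=38, phase=(1,11,6,16) → FL=S FR=W RL=S RR=W

after cmd 1 (t=10): FL=W FR=S RL=W RR=W
after cmd 2 (t=20): FL=S FR=W RL=W RR=W
after cmd 3 (t=34): FL=W FR=W RL=S RR=W
after cmd 4 (t=38): FL=S FR=W RL=S RR=W


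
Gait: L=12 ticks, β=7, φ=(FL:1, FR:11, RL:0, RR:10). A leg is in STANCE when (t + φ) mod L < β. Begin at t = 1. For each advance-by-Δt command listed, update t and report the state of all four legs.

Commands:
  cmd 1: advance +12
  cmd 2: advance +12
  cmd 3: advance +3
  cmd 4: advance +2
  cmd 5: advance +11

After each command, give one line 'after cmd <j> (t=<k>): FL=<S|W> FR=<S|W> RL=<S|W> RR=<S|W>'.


start t=1: FL=S FR=S RL=S RR=W
cmd 1: advance +12 → t=13, phase=(2,0,1,11) → FL=S FR=S RL=S RR=W
cmd 2: advance +12 → t=25, phase=(2,0,1,11) → FL=S FR=S RL=S RR=W
cmd 3: advance +3 → t=28, phase=(5,3,4,2) → FL=S FR=S RL=S RR=S
cmd 4: advance +2 → t=30, phase=(7,5,6,4) → FL=W FR=S RL=S RR=S
cmd 5: advance +11 → t=41, phase=(6,4,5,3) → FL=S FR=S RL=S RR=S

after cmd 1 (t=13): FL=S FR=S RL=S RR=W
after cmd 2 (t=25): FL=S FR=S RL=S RR=W
after cmd 3 (t=28): FL=S FR=S RL=S RR=S
after cmd 4 (t=30): FL=W FR=S RL=S RR=S
after cmd 5 (t=41): FL=S FR=S RL=S RR=S


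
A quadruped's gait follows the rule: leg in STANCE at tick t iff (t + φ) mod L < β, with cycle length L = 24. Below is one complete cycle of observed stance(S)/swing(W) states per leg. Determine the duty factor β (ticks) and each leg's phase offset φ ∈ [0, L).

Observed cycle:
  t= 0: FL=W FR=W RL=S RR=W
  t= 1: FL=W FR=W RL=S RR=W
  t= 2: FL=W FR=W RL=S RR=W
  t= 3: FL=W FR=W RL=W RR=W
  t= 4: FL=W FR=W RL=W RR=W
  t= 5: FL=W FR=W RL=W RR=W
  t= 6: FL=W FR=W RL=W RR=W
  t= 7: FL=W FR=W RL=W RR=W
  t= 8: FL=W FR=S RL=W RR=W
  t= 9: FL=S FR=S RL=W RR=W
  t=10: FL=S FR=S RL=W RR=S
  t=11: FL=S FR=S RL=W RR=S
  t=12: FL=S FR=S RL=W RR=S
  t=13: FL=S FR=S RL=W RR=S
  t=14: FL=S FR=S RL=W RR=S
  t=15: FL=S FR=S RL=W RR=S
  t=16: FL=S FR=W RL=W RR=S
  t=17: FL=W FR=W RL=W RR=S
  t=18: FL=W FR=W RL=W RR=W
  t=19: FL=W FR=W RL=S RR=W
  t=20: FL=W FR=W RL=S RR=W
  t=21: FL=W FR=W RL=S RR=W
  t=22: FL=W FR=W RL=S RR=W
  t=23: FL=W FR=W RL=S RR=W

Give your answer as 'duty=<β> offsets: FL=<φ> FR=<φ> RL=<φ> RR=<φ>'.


duty β = stance ticks per leg = 8
FL: stance ticks = 8; W→S at t=9 → φ=15
FR: stance ticks = 8; W→S at t=8 → φ=16
RL: stance ticks = 8; W→S at t=19 → φ=5
RR: stance ticks = 8; W→S at t=10 → φ=14

duty=8 offsets: FL=15 FR=16 RL=5 RR=14


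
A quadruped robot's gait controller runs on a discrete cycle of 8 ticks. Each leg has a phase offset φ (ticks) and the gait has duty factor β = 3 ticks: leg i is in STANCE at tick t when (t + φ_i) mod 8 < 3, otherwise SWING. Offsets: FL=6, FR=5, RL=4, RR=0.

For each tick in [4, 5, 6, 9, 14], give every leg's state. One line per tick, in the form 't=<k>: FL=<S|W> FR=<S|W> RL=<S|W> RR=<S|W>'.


t=4: phase=(2,1,0,4) vs β=3 → FL=S FR=S RL=S RR=W
t=5: phase=(3,2,1,5) vs β=3 → FL=W FR=S RL=S RR=W
t=6: phase=(4,3,2,6) vs β=3 → FL=W FR=W RL=S RR=W
t=9: phase=(7,6,5,1) vs β=3 → FL=W FR=W RL=W RR=S
t=14: phase=(4,3,2,6) vs β=3 → FL=W FR=W RL=S RR=W

t=4: FL=S FR=S RL=S RR=W
t=5: FL=W FR=S RL=S RR=W
t=6: FL=W FR=W RL=S RR=W
t=9: FL=W FR=W RL=W RR=S
t=14: FL=W FR=W RL=S RR=W


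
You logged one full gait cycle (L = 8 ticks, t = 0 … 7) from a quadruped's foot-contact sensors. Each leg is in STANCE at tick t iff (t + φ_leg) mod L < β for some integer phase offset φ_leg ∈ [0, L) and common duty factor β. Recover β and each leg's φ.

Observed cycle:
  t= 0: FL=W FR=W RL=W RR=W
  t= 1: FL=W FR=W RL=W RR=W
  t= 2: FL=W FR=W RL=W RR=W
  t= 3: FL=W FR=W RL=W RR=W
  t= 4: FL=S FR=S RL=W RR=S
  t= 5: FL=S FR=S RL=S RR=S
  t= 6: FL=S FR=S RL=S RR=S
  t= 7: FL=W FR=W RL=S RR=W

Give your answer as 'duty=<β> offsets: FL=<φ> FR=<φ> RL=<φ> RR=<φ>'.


duty β = stance ticks per leg = 3
FL: stance ticks = 3; W→S at t=4 → φ=4
FR: stance ticks = 3; W→S at t=4 → φ=4
RL: stance ticks = 3; W→S at t=5 → φ=3
RR: stance ticks = 3; W→S at t=4 → φ=4

duty=3 offsets: FL=4 FR=4 RL=3 RR=4


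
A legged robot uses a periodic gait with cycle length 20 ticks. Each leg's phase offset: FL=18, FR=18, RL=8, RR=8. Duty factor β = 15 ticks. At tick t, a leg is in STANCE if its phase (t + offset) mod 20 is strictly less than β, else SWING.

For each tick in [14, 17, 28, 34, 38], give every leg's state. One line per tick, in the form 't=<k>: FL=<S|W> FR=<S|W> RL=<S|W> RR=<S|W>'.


t=14: phase=(12,12,2,2) vs β=15 → FL=S FR=S RL=S RR=S
t=17: phase=(15,15,5,5) vs β=15 → FL=W FR=W RL=S RR=S
t=28: phase=(6,6,16,16) vs β=15 → FL=S FR=S RL=W RR=W
t=34: phase=(12,12,2,2) vs β=15 → FL=S FR=S RL=S RR=S
t=38: phase=(16,16,6,6) vs β=15 → FL=W FR=W RL=S RR=S

t=14: FL=S FR=S RL=S RR=S
t=17: FL=W FR=W RL=S RR=S
t=28: FL=S FR=S RL=W RR=W
t=34: FL=S FR=S RL=S RR=S
t=38: FL=W FR=W RL=S RR=S


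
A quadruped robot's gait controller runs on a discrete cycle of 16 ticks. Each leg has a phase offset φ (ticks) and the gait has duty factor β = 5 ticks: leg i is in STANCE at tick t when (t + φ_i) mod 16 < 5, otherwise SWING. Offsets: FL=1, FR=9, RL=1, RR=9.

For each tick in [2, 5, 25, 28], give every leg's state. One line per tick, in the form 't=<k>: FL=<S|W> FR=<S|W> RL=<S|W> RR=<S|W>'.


t=2: FL=S FR=W RL=S RR=W
t=5: FL=W FR=W RL=W RR=W
t=25: FL=W FR=S RL=W RR=S
t=28: FL=W FR=W RL=W RR=W

t=2: phase=(3,11,3,11) vs β=5 → FL=S FR=W RL=S RR=W
t=5: phase=(6,14,6,14) vs β=5 → FL=W FR=W RL=W RR=W
t=25: phase=(10,2,10,2) vs β=5 → FL=W FR=S RL=W RR=S
t=28: phase=(13,5,13,5) vs β=5 → FL=W FR=W RL=W RR=W


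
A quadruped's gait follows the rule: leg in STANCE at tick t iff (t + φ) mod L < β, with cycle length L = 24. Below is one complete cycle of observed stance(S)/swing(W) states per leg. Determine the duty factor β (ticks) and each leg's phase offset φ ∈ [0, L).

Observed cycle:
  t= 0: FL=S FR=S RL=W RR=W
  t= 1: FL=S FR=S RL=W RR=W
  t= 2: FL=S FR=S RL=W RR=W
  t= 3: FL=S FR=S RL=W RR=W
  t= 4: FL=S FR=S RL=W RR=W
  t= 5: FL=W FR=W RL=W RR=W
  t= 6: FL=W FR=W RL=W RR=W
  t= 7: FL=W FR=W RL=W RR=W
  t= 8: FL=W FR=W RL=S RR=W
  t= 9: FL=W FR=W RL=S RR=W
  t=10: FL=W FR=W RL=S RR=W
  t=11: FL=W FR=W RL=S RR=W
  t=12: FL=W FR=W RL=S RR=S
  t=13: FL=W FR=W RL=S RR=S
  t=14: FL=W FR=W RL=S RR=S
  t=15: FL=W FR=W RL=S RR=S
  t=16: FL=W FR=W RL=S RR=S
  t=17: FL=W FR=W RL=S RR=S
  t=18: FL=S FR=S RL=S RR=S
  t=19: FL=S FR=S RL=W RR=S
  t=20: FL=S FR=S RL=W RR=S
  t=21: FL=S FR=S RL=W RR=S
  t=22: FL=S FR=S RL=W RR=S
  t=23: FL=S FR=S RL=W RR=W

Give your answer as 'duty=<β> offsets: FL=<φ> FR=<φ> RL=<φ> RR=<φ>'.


duty=11 offsets: FL=6 FR=6 RL=16 RR=12

duty β = stance ticks per leg = 11
FL: stance ticks = 11; W→S at t=18 → φ=6
FR: stance ticks = 11; W→S at t=18 → φ=6
RL: stance ticks = 11; W→S at t=8 → φ=16
RR: stance ticks = 11; W→S at t=12 → φ=12


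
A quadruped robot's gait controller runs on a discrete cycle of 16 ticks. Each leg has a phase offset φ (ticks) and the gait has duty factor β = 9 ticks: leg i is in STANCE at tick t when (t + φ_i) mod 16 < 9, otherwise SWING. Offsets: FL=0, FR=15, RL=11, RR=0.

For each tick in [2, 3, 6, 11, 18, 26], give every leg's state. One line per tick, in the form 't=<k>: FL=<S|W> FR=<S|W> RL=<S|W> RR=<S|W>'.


t=2: phase=(2,1,13,2) vs β=9 → FL=S FR=S RL=W RR=S
t=3: phase=(3,2,14,3) vs β=9 → FL=S FR=S RL=W RR=S
t=6: phase=(6,5,1,6) vs β=9 → FL=S FR=S RL=S RR=S
t=11: phase=(11,10,6,11) vs β=9 → FL=W FR=W RL=S RR=W
t=18: phase=(2,1,13,2) vs β=9 → FL=S FR=S RL=W RR=S
t=26: phase=(10,9,5,10) vs β=9 → FL=W FR=W RL=S RR=W

t=2: FL=S FR=S RL=W RR=S
t=3: FL=S FR=S RL=W RR=S
t=6: FL=S FR=S RL=S RR=S
t=11: FL=W FR=W RL=S RR=W
t=18: FL=S FR=S RL=W RR=S
t=26: FL=W FR=W RL=S RR=W


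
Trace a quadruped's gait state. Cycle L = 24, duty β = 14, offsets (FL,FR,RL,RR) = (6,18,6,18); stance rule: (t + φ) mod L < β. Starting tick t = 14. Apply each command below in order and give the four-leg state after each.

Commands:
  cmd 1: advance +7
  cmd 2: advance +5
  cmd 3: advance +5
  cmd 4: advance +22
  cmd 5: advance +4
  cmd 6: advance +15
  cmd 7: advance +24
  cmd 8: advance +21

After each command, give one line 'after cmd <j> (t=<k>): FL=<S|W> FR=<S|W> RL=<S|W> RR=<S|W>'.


after cmd 1 (t=21): FL=S FR=W RL=S RR=W
after cmd 2 (t=26): FL=S FR=W RL=S RR=W
after cmd 3 (t=31): FL=S FR=S RL=S RR=S
after cmd 4 (t=53): FL=S FR=W RL=S RR=W
after cmd 5 (t=57): FL=W FR=S RL=W RR=S
after cmd 6 (t=72): FL=S FR=W RL=S RR=W
after cmd 7 (t=96): FL=S FR=W RL=S RR=W
after cmd 8 (t=117): FL=S FR=W RL=S RR=W

start t=14: FL=W FR=S RL=W RR=S
cmd 1: advance +7 → t=21, phase=(3,15,3,15) → FL=S FR=W RL=S RR=W
cmd 2: advance +5 → t=26, phase=(8,20,8,20) → FL=S FR=W RL=S RR=W
cmd 3: advance +5 → t=31, phase=(13,1,13,1) → FL=S FR=S RL=S RR=S
cmd 4: advance +22 → t=53, phase=(11,23,11,23) → FL=S FR=W RL=S RR=W
cmd 5: advance +4 → t=57, phase=(15,3,15,3) → FL=W FR=S RL=W RR=S
cmd 6: advance +15 → t=72, phase=(6,18,6,18) → FL=S FR=W RL=S RR=W
cmd 7: advance +24 → t=96, phase=(6,18,6,18) → FL=S FR=W RL=S RR=W
cmd 8: advance +21 → t=117, phase=(3,15,3,15) → FL=S FR=W RL=S RR=W


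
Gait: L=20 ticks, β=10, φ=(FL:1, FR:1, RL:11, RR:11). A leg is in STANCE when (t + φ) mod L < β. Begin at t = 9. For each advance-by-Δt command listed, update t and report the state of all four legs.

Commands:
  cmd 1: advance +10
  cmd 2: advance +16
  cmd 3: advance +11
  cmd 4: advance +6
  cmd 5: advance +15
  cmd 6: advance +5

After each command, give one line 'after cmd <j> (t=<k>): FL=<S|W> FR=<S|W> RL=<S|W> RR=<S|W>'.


after cmd 1 (t=19): FL=S FR=S RL=W RR=W
after cmd 2 (t=35): FL=W FR=W RL=S RR=S
after cmd 3 (t=46): FL=S FR=S RL=W RR=W
after cmd 4 (t=52): FL=W FR=W RL=S RR=S
after cmd 5 (t=67): FL=S FR=S RL=W RR=W
after cmd 6 (t=72): FL=W FR=W RL=S RR=S

start t=9: FL=W FR=W RL=S RR=S
cmd 1: advance +10 → t=19, phase=(0,0,10,10) → FL=S FR=S RL=W RR=W
cmd 2: advance +16 → t=35, phase=(16,16,6,6) → FL=W FR=W RL=S RR=S
cmd 3: advance +11 → t=46, phase=(7,7,17,17) → FL=S FR=S RL=W RR=W
cmd 4: advance +6 → t=52, phase=(13,13,3,3) → FL=W FR=W RL=S RR=S
cmd 5: advance +15 → t=67, phase=(8,8,18,18) → FL=S FR=S RL=W RR=W
cmd 6: advance +5 → t=72, phase=(13,13,3,3) → FL=W FR=W RL=S RR=S


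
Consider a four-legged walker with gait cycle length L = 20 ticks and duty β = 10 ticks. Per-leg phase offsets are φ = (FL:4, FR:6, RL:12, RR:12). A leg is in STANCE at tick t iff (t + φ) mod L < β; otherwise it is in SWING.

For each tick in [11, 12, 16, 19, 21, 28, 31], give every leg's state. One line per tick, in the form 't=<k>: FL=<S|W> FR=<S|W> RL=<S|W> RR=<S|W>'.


t=11: FL=W FR=W RL=S RR=S
t=12: FL=W FR=W RL=S RR=S
t=16: FL=S FR=S RL=S RR=S
t=19: FL=S FR=S RL=W RR=W
t=21: FL=S FR=S RL=W RR=W
t=28: FL=W FR=W RL=S RR=S
t=31: FL=W FR=W RL=S RR=S

t=11: phase=(15,17,3,3) vs β=10 → FL=W FR=W RL=S RR=S
t=12: phase=(16,18,4,4) vs β=10 → FL=W FR=W RL=S RR=S
t=16: phase=(0,2,8,8) vs β=10 → FL=S FR=S RL=S RR=S
t=19: phase=(3,5,11,11) vs β=10 → FL=S FR=S RL=W RR=W
t=21: phase=(5,7,13,13) vs β=10 → FL=S FR=S RL=W RR=W
t=28: phase=(12,14,0,0) vs β=10 → FL=W FR=W RL=S RR=S
t=31: phase=(15,17,3,3) vs β=10 → FL=W FR=W RL=S RR=S


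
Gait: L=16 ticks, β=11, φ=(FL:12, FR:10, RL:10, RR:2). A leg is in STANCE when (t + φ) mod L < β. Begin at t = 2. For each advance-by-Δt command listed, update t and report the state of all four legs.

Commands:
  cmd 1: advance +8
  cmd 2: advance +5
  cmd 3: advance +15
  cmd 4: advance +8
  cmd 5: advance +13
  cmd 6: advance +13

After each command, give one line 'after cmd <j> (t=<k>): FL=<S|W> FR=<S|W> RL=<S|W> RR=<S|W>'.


start t=2: FL=W FR=W RL=W RR=S
cmd 1: advance +8 → t=10, phase=(6,4,4,12) → FL=S FR=S RL=S RR=W
cmd 2: advance +5 → t=15, phase=(11,9,9,1) → FL=W FR=S RL=S RR=S
cmd 3: advance +15 → t=30, phase=(10,8,8,0) → FL=S FR=S RL=S RR=S
cmd 4: advance +8 → t=38, phase=(2,0,0,8) → FL=S FR=S RL=S RR=S
cmd 5: advance +13 → t=51, phase=(15,13,13,5) → FL=W FR=W RL=W RR=S
cmd 6: advance +13 → t=64, phase=(12,10,10,2) → FL=W FR=S RL=S RR=S

after cmd 1 (t=10): FL=S FR=S RL=S RR=W
after cmd 2 (t=15): FL=W FR=S RL=S RR=S
after cmd 3 (t=30): FL=S FR=S RL=S RR=S
after cmd 4 (t=38): FL=S FR=S RL=S RR=S
after cmd 5 (t=51): FL=W FR=W RL=W RR=S
after cmd 6 (t=64): FL=W FR=S RL=S RR=S


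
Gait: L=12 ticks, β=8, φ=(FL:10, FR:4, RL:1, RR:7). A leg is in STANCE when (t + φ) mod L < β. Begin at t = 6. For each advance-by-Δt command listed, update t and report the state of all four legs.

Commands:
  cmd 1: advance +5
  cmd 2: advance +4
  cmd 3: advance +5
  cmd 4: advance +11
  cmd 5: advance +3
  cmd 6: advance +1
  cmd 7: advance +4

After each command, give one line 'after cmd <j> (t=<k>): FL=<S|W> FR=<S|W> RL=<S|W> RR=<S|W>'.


start t=6: FL=S FR=W RL=S RR=S
cmd 1: advance +5 → t=11, phase=(9,3,0,6) → FL=W FR=S RL=S RR=S
cmd 2: advance +4 → t=15, phase=(1,7,4,10) → FL=S FR=S RL=S RR=W
cmd 3: advance +5 → t=20, phase=(6,0,9,3) → FL=S FR=S RL=W RR=S
cmd 4: advance +11 → t=31, phase=(5,11,8,2) → FL=S FR=W RL=W RR=S
cmd 5: advance +3 → t=34, phase=(8,2,11,5) → FL=W FR=S RL=W RR=S
cmd 6: advance +1 → t=35, phase=(9,3,0,6) → FL=W FR=S RL=S RR=S
cmd 7: advance +4 → t=39, phase=(1,7,4,10) → FL=S FR=S RL=S RR=W

after cmd 1 (t=11): FL=W FR=S RL=S RR=S
after cmd 2 (t=15): FL=S FR=S RL=S RR=W
after cmd 3 (t=20): FL=S FR=S RL=W RR=S
after cmd 4 (t=31): FL=S FR=W RL=W RR=S
after cmd 5 (t=34): FL=W FR=S RL=W RR=S
after cmd 6 (t=35): FL=W FR=S RL=S RR=S
after cmd 7 (t=39): FL=S FR=S RL=S RR=W


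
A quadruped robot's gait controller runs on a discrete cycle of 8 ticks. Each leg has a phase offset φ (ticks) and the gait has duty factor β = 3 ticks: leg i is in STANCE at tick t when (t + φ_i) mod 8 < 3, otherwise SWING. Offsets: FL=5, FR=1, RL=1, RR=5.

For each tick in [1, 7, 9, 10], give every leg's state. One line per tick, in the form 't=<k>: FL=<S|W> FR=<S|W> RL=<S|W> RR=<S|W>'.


t=1: FL=W FR=S RL=S RR=W
t=7: FL=W FR=S RL=S RR=W
t=9: FL=W FR=S RL=S RR=W
t=10: FL=W FR=W RL=W RR=W

t=1: phase=(6,2,2,6) vs β=3 → FL=W FR=S RL=S RR=W
t=7: phase=(4,0,0,4) vs β=3 → FL=W FR=S RL=S RR=W
t=9: phase=(6,2,2,6) vs β=3 → FL=W FR=S RL=S RR=W
t=10: phase=(7,3,3,7) vs β=3 → FL=W FR=W RL=W RR=W


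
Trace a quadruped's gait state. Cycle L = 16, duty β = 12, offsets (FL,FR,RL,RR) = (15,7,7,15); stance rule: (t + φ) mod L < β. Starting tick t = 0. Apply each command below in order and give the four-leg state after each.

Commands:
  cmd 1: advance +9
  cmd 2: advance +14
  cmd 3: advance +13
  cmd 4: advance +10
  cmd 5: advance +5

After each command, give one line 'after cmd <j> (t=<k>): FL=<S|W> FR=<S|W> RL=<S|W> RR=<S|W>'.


after cmd 1 (t=9): FL=S FR=S RL=S RR=S
after cmd 2 (t=23): FL=S FR=W RL=W RR=S
after cmd 3 (t=36): FL=S FR=S RL=S RR=S
after cmd 4 (t=46): FL=W FR=S RL=S RR=W
after cmd 5 (t=51): FL=S FR=S RL=S RR=S

start t=0: FL=W FR=S RL=S RR=W
cmd 1: advance +9 → t=9, phase=(8,0,0,8) → FL=S FR=S RL=S RR=S
cmd 2: advance +14 → t=23, phase=(6,14,14,6) → FL=S FR=W RL=W RR=S
cmd 3: advance +13 → t=36, phase=(3,11,11,3) → FL=S FR=S RL=S RR=S
cmd 4: advance +10 → t=46, phase=(13,5,5,13) → FL=W FR=S RL=S RR=W
cmd 5: advance +5 → t=51, phase=(2,10,10,2) → FL=S FR=S RL=S RR=S


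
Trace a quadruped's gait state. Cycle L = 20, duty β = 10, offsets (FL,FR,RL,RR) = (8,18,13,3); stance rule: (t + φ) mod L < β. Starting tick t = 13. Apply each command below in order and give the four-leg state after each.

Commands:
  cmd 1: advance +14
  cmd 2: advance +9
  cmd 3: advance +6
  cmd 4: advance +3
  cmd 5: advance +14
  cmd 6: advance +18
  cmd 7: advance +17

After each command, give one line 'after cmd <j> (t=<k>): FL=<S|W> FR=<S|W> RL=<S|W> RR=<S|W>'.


after cmd 1 (t=27): FL=W FR=S RL=S RR=W
after cmd 2 (t=36): FL=S FR=W RL=S RR=W
after cmd 3 (t=42): FL=W FR=S RL=W RR=S
after cmd 4 (t=45): FL=W FR=S RL=W RR=S
after cmd 5 (t=59): FL=S FR=W RL=W RR=S
after cmd 6 (t=77): FL=S FR=W RL=W RR=S
after cmd 7 (t=94): FL=S FR=W RL=S RR=W

start t=13: FL=S FR=W RL=S RR=W
cmd 1: advance +14 → t=27, phase=(15,5,0,10) → FL=W FR=S RL=S RR=W
cmd 2: advance +9 → t=36, phase=(4,14,9,19) → FL=S FR=W RL=S RR=W
cmd 3: advance +6 → t=42, phase=(10,0,15,5) → FL=W FR=S RL=W RR=S
cmd 4: advance +3 → t=45, phase=(13,3,18,8) → FL=W FR=S RL=W RR=S
cmd 5: advance +14 → t=59, phase=(7,17,12,2) → FL=S FR=W RL=W RR=S
cmd 6: advance +18 → t=77, phase=(5,15,10,0) → FL=S FR=W RL=W RR=S
cmd 7: advance +17 → t=94, phase=(2,12,7,17) → FL=S FR=W RL=S RR=W


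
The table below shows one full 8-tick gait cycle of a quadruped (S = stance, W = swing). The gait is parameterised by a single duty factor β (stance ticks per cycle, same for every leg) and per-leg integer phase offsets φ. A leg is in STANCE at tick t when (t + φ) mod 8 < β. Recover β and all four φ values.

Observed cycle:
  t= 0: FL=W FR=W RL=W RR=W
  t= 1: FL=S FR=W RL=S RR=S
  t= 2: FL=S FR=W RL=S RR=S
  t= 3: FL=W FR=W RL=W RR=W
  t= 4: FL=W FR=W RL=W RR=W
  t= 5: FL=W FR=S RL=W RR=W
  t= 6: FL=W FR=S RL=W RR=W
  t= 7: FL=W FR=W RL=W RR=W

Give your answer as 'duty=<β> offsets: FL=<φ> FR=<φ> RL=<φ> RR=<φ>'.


duty β = stance ticks per leg = 2
FL: stance ticks = 2; W→S at t=1 → φ=7
FR: stance ticks = 2; W→S at t=5 → φ=3
RL: stance ticks = 2; W→S at t=1 → φ=7
RR: stance ticks = 2; W→S at t=1 → φ=7

duty=2 offsets: FL=7 FR=3 RL=7 RR=7


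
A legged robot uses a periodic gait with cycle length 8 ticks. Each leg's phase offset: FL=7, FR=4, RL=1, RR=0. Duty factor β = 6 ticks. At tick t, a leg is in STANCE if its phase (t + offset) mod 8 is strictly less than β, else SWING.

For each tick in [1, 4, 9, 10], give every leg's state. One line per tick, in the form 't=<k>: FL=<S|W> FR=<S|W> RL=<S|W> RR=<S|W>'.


t=1: FL=S FR=S RL=S RR=S
t=4: FL=S FR=S RL=S RR=S
t=9: FL=S FR=S RL=S RR=S
t=10: FL=S FR=W RL=S RR=S

t=1: phase=(0,5,2,1) vs β=6 → FL=S FR=S RL=S RR=S
t=4: phase=(3,0,5,4) vs β=6 → FL=S FR=S RL=S RR=S
t=9: phase=(0,5,2,1) vs β=6 → FL=S FR=S RL=S RR=S
t=10: phase=(1,6,3,2) vs β=6 → FL=S FR=W RL=S RR=S


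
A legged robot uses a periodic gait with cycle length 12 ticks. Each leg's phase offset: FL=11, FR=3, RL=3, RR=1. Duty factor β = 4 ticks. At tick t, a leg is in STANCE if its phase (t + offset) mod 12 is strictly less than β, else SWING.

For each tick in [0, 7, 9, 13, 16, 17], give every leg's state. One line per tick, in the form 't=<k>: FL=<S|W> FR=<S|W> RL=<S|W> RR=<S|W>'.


t=0: phase=(11,3,3,1) vs β=4 → FL=W FR=S RL=S RR=S
t=7: phase=(6,10,10,8) vs β=4 → FL=W FR=W RL=W RR=W
t=9: phase=(8,0,0,10) vs β=4 → FL=W FR=S RL=S RR=W
t=13: phase=(0,4,4,2) vs β=4 → FL=S FR=W RL=W RR=S
t=16: phase=(3,7,7,5) vs β=4 → FL=S FR=W RL=W RR=W
t=17: phase=(4,8,8,6) vs β=4 → FL=W FR=W RL=W RR=W

t=0: FL=W FR=S RL=S RR=S
t=7: FL=W FR=W RL=W RR=W
t=9: FL=W FR=S RL=S RR=W
t=13: FL=S FR=W RL=W RR=S
t=16: FL=S FR=W RL=W RR=W
t=17: FL=W FR=W RL=W RR=W


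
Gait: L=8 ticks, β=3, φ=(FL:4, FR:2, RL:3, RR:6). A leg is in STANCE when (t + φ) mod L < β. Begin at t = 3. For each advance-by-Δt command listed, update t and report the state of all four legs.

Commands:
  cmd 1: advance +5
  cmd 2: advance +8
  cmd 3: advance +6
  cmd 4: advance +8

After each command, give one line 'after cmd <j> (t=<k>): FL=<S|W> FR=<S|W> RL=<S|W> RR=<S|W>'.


start t=3: FL=W FR=W RL=W RR=S
cmd 1: advance +5 → t=8, phase=(4,2,3,6) → FL=W FR=S RL=W RR=W
cmd 2: advance +8 → t=16, phase=(4,2,3,6) → FL=W FR=S RL=W RR=W
cmd 3: advance +6 → t=22, phase=(2,0,1,4) → FL=S FR=S RL=S RR=W
cmd 4: advance +8 → t=30, phase=(2,0,1,4) → FL=S FR=S RL=S RR=W

after cmd 1 (t=8): FL=W FR=S RL=W RR=W
after cmd 2 (t=16): FL=W FR=S RL=W RR=W
after cmd 3 (t=22): FL=S FR=S RL=S RR=W
after cmd 4 (t=30): FL=S FR=S RL=S RR=W


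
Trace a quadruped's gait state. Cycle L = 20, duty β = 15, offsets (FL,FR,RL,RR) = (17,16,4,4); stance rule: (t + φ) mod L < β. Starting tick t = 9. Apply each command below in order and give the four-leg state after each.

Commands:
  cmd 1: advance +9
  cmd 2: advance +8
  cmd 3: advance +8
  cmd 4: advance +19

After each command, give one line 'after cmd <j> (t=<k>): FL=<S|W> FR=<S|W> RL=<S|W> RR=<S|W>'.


start t=9: FL=S FR=S RL=S RR=S
cmd 1: advance +9 → t=18, phase=(15,14,2,2) → FL=W FR=S RL=S RR=S
cmd 2: advance +8 → t=26, phase=(3,2,10,10) → FL=S FR=S RL=S RR=S
cmd 3: advance +8 → t=34, phase=(11,10,18,18) → FL=S FR=S RL=W RR=W
cmd 4: advance +19 → t=53, phase=(10,9,17,17) → FL=S FR=S RL=W RR=W

after cmd 1 (t=18): FL=W FR=S RL=S RR=S
after cmd 2 (t=26): FL=S FR=S RL=S RR=S
after cmd 3 (t=34): FL=S FR=S RL=W RR=W
after cmd 4 (t=53): FL=S FR=S RL=W RR=W


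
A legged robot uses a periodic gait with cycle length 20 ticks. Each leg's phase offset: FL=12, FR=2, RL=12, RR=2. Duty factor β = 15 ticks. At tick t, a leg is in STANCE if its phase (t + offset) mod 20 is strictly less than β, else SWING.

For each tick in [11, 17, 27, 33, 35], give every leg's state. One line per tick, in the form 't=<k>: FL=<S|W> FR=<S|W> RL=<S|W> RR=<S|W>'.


t=11: FL=S FR=S RL=S RR=S
t=17: FL=S FR=W RL=S RR=W
t=27: FL=W FR=S RL=W RR=S
t=33: FL=S FR=W RL=S RR=W
t=35: FL=S FR=W RL=S RR=W

t=11: phase=(3,13,3,13) vs β=15 → FL=S FR=S RL=S RR=S
t=17: phase=(9,19,9,19) vs β=15 → FL=S FR=W RL=S RR=W
t=27: phase=(19,9,19,9) vs β=15 → FL=W FR=S RL=W RR=S
t=33: phase=(5,15,5,15) vs β=15 → FL=S FR=W RL=S RR=W
t=35: phase=(7,17,7,17) vs β=15 → FL=S FR=W RL=S RR=W


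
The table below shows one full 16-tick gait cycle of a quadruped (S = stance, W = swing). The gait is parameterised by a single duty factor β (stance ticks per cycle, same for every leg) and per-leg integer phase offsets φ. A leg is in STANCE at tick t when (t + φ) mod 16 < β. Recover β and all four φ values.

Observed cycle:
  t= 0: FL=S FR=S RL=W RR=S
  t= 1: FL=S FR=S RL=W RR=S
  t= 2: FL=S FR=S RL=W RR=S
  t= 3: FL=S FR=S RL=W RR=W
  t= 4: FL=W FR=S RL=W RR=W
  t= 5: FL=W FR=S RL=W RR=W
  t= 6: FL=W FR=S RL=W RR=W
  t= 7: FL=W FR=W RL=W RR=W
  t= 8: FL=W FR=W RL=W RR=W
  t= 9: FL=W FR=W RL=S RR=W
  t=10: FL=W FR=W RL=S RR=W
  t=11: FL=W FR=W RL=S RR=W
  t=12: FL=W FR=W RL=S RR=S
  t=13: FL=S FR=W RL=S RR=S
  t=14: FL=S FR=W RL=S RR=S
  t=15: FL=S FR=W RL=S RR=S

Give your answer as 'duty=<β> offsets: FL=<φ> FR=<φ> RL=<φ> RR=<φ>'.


duty β = stance ticks per leg = 7
FL: stance ticks = 7; W→S at t=13 → φ=3
FR: stance ticks = 7; W→S at t=0 → φ=0
RL: stance ticks = 7; W→S at t=9 → φ=7
RR: stance ticks = 7; W→S at t=12 → φ=4

duty=7 offsets: FL=3 FR=0 RL=7 RR=4


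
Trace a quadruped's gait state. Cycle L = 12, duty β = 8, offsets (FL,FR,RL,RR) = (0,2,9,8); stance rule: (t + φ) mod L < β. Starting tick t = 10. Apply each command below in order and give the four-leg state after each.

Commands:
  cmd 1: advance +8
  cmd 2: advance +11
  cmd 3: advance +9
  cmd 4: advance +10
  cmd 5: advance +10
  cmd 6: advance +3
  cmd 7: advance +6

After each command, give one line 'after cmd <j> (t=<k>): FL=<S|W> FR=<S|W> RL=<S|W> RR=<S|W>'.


after cmd 1 (t=18): FL=S FR=W RL=S RR=S
after cmd 2 (t=29): FL=S FR=S RL=S RR=S
after cmd 3 (t=38): FL=S FR=S RL=W RR=W
after cmd 4 (t=48): FL=S FR=S RL=W RR=W
after cmd 5 (t=58): FL=W FR=S RL=S RR=S
after cmd 6 (t=61): FL=S FR=S RL=W RR=W
after cmd 7 (t=67): FL=S FR=W RL=S RR=S

start t=10: FL=W FR=S RL=S RR=S
cmd 1: advance +8 → t=18, phase=(6,8,3,2) → FL=S FR=W RL=S RR=S
cmd 2: advance +11 → t=29, phase=(5,7,2,1) → FL=S FR=S RL=S RR=S
cmd 3: advance +9 → t=38, phase=(2,4,11,10) → FL=S FR=S RL=W RR=W
cmd 4: advance +10 → t=48, phase=(0,2,9,8) → FL=S FR=S RL=W RR=W
cmd 5: advance +10 → t=58, phase=(10,0,7,6) → FL=W FR=S RL=S RR=S
cmd 6: advance +3 → t=61, phase=(1,3,10,9) → FL=S FR=S RL=W RR=W
cmd 7: advance +6 → t=67, phase=(7,9,4,3) → FL=S FR=W RL=S RR=S


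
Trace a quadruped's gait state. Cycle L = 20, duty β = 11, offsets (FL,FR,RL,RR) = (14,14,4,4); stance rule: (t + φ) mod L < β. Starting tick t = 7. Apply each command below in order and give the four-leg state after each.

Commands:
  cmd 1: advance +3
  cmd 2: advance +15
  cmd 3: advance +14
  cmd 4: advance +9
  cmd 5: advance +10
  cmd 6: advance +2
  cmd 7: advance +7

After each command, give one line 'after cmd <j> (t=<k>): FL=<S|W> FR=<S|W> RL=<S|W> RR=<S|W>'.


after cmd 1 (t=10): FL=S FR=S RL=W RR=W
after cmd 2 (t=25): FL=W FR=W RL=S RR=S
after cmd 3 (t=39): FL=W FR=W RL=S RR=S
after cmd 4 (t=48): FL=S FR=S RL=W RR=W
after cmd 5 (t=58): FL=W FR=W RL=S RR=S
after cmd 6 (t=60): FL=W FR=W RL=S RR=S
after cmd 7 (t=67): FL=S FR=S RL=W RR=W

start t=7: FL=S FR=S RL=W RR=W
cmd 1: advance +3 → t=10, phase=(4,4,14,14) → FL=S FR=S RL=W RR=W
cmd 2: advance +15 → t=25, phase=(19,19,9,9) → FL=W FR=W RL=S RR=S
cmd 3: advance +14 → t=39, phase=(13,13,3,3) → FL=W FR=W RL=S RR=S
cmd 4: advance +9 → t=48, phase=(2,2,12,12) → FL=S FR=S RL=W RR=W
cmd 5: advance +10 → t=58, phase=(12,12,2,2) → FL=W FR=W RL=S RR=S
cmd 6: advance +2 → t=60, phase=(14,14,4,4) → FL=W FR=W RL=S RR=S
cmd 7: advance +7 → t=67, phase=(1,1,11,11) → FL=S FR=S RL=W RR=W


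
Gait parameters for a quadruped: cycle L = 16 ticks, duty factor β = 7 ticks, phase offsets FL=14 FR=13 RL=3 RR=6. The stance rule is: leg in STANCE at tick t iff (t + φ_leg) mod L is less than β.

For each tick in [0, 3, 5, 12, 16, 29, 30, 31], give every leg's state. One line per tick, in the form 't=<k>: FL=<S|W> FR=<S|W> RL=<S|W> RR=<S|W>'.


t=0: phase=(14,13,3,6) vs β=7 → FL=W FR=W RL=S RR=S
t=3: phase=(1,0,6,9) vs β=7 → FL=S FR=S RL=S RR=W
t=5: phase=(3,2,8,11) vs β=7 → FL=S FR=S RL=W RR=W
t=12: phase=(10,9,15,2) vs β=7 → FL=W FR=W RL=W RR=S
t=16: phase=(14,13,3,6) vs β=7 → FL=W FR=W RL=S RR=S
t=29: phase=(11,10,0,3) vs β=7 → FL=W FR=W RL=S RR=S
t=30: phase=(12,11,1,4) vs β=7 → FL=W FR=W RL=S RR=S
t=31: phase=(13,12,2,5) vs β=7 → FL=W FR=W RL=S RR=S

t=0: FL=W FR=W RL=S RR=S
t=3: FL=S FR=S RL=S RR=W
t=5: FL=S FR=S RL=W RR=W
t=12: FL=W FR=W RL=W RR=S
t=16: FL=W FR=W RL=S RR=S
t=29: FL=W FR=W RL=S RR=S
t=30: FL=W FR=W RL=S RR=S
t=31: FL=W FR=W RL=S RR=S


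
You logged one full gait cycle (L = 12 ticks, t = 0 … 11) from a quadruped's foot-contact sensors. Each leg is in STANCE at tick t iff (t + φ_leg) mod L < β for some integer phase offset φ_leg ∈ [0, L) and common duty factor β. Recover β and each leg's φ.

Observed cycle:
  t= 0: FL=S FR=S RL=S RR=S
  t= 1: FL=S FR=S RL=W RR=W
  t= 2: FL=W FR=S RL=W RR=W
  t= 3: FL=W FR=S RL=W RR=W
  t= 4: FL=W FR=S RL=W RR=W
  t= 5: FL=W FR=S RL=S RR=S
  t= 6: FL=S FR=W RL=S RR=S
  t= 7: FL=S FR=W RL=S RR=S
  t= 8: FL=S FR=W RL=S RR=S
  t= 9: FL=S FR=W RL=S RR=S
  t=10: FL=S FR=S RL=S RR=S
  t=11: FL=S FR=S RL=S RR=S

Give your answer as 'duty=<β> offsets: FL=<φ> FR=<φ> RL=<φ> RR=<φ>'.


duty β = stance ticks per leg = 8
FL: stance ticks = 8; W→S at t=6 → φ=6
FR: stance ticks = 8; W→S at t=10 → φ=2
RL: stance ticks = 8; W→S at t=5 → φ=7
RR: stance ticks = 8; W→S at t=5 → φ=7

duty=8 offsets: FL=6 FR=2 RL=7 RR=7


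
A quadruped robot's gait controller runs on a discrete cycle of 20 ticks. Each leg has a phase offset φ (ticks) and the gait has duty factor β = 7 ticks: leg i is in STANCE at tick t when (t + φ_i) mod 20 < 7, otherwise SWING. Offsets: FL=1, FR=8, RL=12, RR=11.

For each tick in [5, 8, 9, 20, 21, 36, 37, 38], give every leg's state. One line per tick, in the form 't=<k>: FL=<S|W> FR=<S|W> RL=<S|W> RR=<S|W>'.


t=5: phase=(6,13,17,16) vs β=7 → FL=S FR=W RL=W RR=W
t=8: phase=(9,16,0,19) vs β=7 → FL=W FR=W RL=S RR=W
t=9: phase=(10,17,1,0) vs β=7 → FL=W FR=W RL=S RR=S
t=20: phase=(1,8,12,11) vs β=7 → FL=S FR=W RL=W RR=W
t=21: phase=(2,9,13,12) vs β=7 → FL=S FR=W RL=W RR=W
t=36: phase=(17,4,8,7) vs β=7 → FL=W FR=S RL=W RR=W
t=37: phase=(18,5,9,8) vs β=7 → FL=W FR=S RL=W RR=W
t=38: phase=(19,6,10,9) vs β=7 → FL=W FR=S RL=W RR=W

t=5: FL=S FR=W RL=W RR=W
t=8: FL=W FR=W RL=S RR=W
t=9: FL=W FR=W RL=S RR=S
t=20: FL=S FR=W RL=W RR=W
t=21: FL=S FR=W RL=W RR=W
t=36: FL=W FR=S RL=W RR=W
t=37: FL=W FR=S RL=W RR=W
t=38: FL=W FR=S RL=W RR=W


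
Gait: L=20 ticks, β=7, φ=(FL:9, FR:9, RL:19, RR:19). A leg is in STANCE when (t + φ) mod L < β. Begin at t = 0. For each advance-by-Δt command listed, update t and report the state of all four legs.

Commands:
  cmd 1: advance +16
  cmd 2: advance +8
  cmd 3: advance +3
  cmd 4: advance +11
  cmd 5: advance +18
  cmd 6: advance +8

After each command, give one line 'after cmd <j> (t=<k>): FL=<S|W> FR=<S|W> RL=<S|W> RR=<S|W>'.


start t=0: FL=W FR=W RL=W RR=W
cmd 1: advance +16 → t=16, phase=(5,5,15,15) → FL=S FR=S RL=W RR=W
cmd 2: advance +8 → t=24, phase=(13,13,3,3) → FL=W FR=W RL=S RR=S
cmd 3: advance +3 → t=27, phase=(16,16,6,6) → FL=W FR=W RL=S RR=S
cmd 4: advance +11 → t=38, phase=(7,7,17,17) → FL=W FR=W RL=W RR=W
cmd 5: advance +18 → t=56, phase=(5,5,15,15) → FL=S FR=S RL=W RR=W
cmd 6: advance +8 → t=64, phase=(13,13,3,3) → FL=W FR=W RL=S RR=S

after cmd 1 (t=16): FL=S FR=S RL=W RR=W
after cmd 2 (t=24): FL=W FR=W RL=S RR=S
after cmd 3 (t=27): FL=W FR=W RL=S RR=S
after cmd 4 (t=38): FL=W FR=W RL=W RR=W
after cmd 5 (t=56): FL=S FR=S RL=W RR=W
after cmd 6 (t=64): FL=W FR=W RL=S RR=S


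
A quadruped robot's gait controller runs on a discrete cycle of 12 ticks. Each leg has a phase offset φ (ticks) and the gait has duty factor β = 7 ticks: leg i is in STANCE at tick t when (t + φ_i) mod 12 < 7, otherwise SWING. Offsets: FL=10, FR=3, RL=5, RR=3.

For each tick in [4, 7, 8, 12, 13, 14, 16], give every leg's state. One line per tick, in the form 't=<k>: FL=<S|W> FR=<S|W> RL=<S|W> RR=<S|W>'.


t=4: FL=S FR=W RL=W RR=W
t=7: FL=S FR=W RL=S RR=W
t=8: FL=S FR=W RL=S RR=W
t=12: FL=W FR=S RL=S RR=S
t=13: FL=W FR=S RL=S RR=S
t=14: FL=S FR=S RL=W RR=S
t=16: FL=S FR=W RL=W RR=W

t=4: phase=(2,7,9,7) vs β=7 → FL=S FR=W RL=W RR=W
t=7: phase=(5,10,0,10) vs β=7 → FL=S FR=W RL=S RR=W
t=8: phase=(6,11,1,11) vs β=7 → FL=S FR=W RL=S RR=W
t=12: phase=(10,3,5,3) vs β=7 → FL=W FR=S RL=S RR=S
t=13: phase=(11,4,6,4) vs β=7 → FL=W FR=S RL=S RR=S
t=14: phase=(0,5,7,5) vs β=7 → FL=S FR=S RL=W RR=S
t=16: phase=(2,7,9,7) vs β=7 → FL=S FR=W RL=W RR=W


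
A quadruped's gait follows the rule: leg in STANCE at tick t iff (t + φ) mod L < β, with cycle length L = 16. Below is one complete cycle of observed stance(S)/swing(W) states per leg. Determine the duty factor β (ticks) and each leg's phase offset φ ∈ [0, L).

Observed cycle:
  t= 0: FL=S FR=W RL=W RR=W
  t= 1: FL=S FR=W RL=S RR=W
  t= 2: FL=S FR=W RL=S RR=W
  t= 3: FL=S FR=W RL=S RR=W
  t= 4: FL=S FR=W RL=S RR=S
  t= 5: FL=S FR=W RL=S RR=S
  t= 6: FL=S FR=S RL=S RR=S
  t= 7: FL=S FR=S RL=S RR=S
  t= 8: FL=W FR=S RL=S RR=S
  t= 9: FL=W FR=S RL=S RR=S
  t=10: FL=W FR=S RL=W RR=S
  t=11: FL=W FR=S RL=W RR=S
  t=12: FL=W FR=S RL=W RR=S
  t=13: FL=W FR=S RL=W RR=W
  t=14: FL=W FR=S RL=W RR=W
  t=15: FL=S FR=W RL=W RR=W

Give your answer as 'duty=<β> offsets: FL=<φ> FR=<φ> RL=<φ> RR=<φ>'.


duty=9 offsets: FL=1 FR=10 RL=15 RR=12

duty β = stance ticks per leg = 9
FL: stance ticks = 9; W→S at t=15 → φ=1
FR: stance ticks = 9; W→S at t=6 → φ=10
RL: stance ticks = 9; W→S at t=1 → φ=15
RR: stance ticks = 9; W→S at t=4 → φ=12


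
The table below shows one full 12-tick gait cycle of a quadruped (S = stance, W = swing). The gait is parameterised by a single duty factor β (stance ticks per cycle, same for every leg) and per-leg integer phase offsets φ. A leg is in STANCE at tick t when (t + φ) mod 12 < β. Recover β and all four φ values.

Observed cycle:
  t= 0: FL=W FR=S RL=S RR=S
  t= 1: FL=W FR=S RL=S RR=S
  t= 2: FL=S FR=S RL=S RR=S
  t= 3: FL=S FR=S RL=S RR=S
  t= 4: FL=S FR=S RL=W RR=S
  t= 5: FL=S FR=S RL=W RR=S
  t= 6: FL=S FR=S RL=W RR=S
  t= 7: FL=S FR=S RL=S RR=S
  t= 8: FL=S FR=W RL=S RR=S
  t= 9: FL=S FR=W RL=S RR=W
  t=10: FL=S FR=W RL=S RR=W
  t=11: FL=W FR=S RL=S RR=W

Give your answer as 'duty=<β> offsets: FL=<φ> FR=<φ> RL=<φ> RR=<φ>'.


duty=9 offsets: FL=10 FR=1 RL=5 RR=0

duty β = stance ticks per leg = 9
FL: stance ticks = 9; W→S at t=2 → φ=10
FR: stance ticks = 9; W→S at t=11 → φ=1
RL: stance ticks = 9; W→S at t=7 → φ=5
RR: stance ticks = 9; W→S at t=0 → φ=0


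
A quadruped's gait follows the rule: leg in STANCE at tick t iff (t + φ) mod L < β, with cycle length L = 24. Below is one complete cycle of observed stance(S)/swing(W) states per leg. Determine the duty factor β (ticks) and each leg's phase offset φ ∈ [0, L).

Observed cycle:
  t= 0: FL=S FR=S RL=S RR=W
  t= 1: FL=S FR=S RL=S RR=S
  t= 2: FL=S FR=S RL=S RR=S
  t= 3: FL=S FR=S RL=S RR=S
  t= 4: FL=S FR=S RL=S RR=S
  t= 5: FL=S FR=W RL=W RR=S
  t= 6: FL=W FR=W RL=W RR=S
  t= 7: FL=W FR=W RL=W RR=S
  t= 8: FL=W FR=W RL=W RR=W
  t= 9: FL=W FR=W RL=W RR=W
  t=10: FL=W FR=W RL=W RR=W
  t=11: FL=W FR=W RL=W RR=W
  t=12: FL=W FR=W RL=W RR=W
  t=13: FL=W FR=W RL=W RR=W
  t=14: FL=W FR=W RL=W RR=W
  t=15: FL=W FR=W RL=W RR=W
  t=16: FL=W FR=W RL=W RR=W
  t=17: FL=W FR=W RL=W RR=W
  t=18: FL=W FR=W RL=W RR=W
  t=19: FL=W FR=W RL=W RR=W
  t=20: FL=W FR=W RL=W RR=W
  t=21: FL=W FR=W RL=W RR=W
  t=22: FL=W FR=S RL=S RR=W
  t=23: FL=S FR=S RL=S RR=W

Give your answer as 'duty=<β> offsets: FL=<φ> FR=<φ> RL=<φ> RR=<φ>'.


duty β = stance ticks per leg = 7
FL: stance ticks = 7; W→S at t=23 → φ=1
FR: stance ticks = 7; W→S at t=22 → φ=2
RL: stance ticks = 7; W→S at t=22 → φ=2
RR: stance ticks = 7; W→S at t=1 → φ=23

duty=7 offsets: FL=1 FR=2 RL=2 RR=23


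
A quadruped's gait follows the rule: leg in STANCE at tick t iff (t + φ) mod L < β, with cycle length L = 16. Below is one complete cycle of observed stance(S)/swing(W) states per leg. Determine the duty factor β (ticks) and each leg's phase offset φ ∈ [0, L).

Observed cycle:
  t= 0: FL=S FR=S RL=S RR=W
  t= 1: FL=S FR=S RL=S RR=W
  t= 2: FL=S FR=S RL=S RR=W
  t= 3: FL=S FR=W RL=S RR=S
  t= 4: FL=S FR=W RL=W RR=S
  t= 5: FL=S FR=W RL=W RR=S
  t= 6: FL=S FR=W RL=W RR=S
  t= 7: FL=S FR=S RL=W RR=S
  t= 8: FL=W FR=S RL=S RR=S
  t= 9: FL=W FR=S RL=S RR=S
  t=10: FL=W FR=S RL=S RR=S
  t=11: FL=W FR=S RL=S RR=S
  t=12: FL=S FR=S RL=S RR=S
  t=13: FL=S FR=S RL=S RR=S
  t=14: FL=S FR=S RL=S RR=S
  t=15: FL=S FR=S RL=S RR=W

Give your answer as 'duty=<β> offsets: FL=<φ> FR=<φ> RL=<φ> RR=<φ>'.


duty=12 offsets: FL=4 FR=9 RL=8 RR=13

duty β = stance ticks per leg = 12
FL: stance ticks = 12; W→S at t=12 → φ=4
FR: stance ticks = 12; W→S at t=7 → φ=9
RL: stance ticks = 12; W→S at t=8 → φ=8
RR: stance ticks = 12; W→S at t=3 → φ=13


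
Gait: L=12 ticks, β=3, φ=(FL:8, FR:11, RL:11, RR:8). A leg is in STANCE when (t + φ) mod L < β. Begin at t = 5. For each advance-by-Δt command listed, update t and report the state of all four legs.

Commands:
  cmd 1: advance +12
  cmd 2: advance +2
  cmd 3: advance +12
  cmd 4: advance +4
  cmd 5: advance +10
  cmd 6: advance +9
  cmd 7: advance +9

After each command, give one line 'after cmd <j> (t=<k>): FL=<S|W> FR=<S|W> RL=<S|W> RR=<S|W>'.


start t=5: FL=S FR=W RL=W RR=S
cmd 1: advance +12 → t=17, phase=(1,4,4,1) → FL=S FR=W RL=W RR=S
cmd 2: advance +2 → t=19, phase=(3,6,6,3) → FL=W FR=W RL=W RR=W
cmd 3: advance +12 → t=31, phase=(3,6,6,3) → FL=W FR=W RL=W RR=W
cmd 4: advance +4 → t=35, phase=(7,10,10,7) → FL=W FR=W RL=W RR=W
cmd 5: advance +10 → t=45, phase=(5,8,8,5) → FL=W FR=W RL=W RR=W
cmd 6: advance +9 → t=54, phase=(2,5,5,2) → FL=S FR=W RL=W RR=S
cmd 7: advance +9 → t=63, phase=(11,2,2,11) → FL=W FR=S RL=S RR=W

after cmd 1 (t=17): FL=S FR=W RL=W RR=S
after cmd 2 (t=19): FL=W FR=W RL=W RR=W
after cmd 3 (t=31): FL=W FR=W RL=W RR=W
after cmd 4 (t=35): FL=W FR=W RL=W RR=W
after cmd 5 (t=45): FL=W FR=W RL=W RR=W
after cmd 6 (t=54): FL=S FR=W RL=W RR=S
after cmd 7 (t=63): FL=W FR=S RL=S RR=W


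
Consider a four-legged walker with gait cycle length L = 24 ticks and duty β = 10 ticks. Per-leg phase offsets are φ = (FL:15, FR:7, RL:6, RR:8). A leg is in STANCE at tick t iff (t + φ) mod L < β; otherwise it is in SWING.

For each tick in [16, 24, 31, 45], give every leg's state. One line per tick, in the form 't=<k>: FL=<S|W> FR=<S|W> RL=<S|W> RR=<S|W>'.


t=16: phase=(7,23,22,0) vs β=10 → FL=S FR=W RL=W RR=S
t=24: phase=(15,7,6,8) vs β=10 → FL=W FR=S RL=S RR=S
t=31: phase=(22,14,13,15) vs β=10 → FL=W FR=W RL=W RR=W
t=45: phase=(12,4,3,5) vs β=10 → FL=W FR=S RL=S RR=S

t=16: FL=S FR=W RL=W RR=S
t=24: FL=W FR=S RL=S RR=S
t=31: FL=W FR=W RL=W RR=W
t=45: FL=W FR=S RL=S RR=S
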